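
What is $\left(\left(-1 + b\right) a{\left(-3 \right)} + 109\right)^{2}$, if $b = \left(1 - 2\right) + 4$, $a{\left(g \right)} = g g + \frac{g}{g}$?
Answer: $16641$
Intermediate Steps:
$a{\left(g \right)} = 1 + g^{2}$ ($a{\left(g \right)} = g^{2} + 1 = 1 + g^{2}$)
$b = 3$ ($b = -1 + 4 = 3$)
$\left(\left(-1 + b\right) a{\left(-3 \right)} + 109\right)^{2} = \left(\left(-1 + 3\right) \left(1 + \left(-3\right)^{2}\right) + 109\right)^{2} = \left(2 \left(1 + 9\right) + 109\right)^{2} = \left(2 \cdot 10 + 109\right)^{2} = \left(20 + 109\right)^{2} = 129^{2} = 16641$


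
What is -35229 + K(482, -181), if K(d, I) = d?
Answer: -34747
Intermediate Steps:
-35229 + K(482, -181) = -35229 + 482 = -34747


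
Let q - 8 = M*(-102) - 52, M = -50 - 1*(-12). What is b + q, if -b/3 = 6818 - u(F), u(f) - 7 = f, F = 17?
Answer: -16550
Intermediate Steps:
u(f) = 7 + f
M = -38 (M = -50 + 12 = -38)
b = -20382 (b = -3*(6818 - (7 + 17)) = -3*(6818 - 1*24) = -3*(6818 - 24) = -3*6794 = -20382)
q = 3832 (q = 8 + (-38*(-102) - 52) = 8 + (3876 - 52) = 8 + 3824 = 3832)
b + q = -20382 + 3832 = -16550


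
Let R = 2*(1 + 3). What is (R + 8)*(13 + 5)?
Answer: 288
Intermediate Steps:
R = 8 (R = 2*4 = 8)
(R + 8)*(13 + 5) = (8 + 8)*(13 + 5) = 16*18 = 288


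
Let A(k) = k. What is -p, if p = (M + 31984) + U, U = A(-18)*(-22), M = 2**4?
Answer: -32396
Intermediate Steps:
M = 16
U = 396 (U = -18*(-22) = 396)
p = 32396 (p = (16 + 31984) + 396 = 32000 + 396 = 32396)
-p = -1*32396 = -32396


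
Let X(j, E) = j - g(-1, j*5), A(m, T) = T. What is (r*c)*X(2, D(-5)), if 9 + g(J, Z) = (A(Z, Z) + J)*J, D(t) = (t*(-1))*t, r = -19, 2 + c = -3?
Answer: 1900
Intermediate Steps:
c = -5 (c = -2 - 3 = -5)
D(t) = -t² (D(t) = (-t)*t = -t²)
g(J, Z) = -9 + J*(J + Z) (g(J, Z) = -9 + (Z + J)*J = -9 + (J + Z)*J = -9 + J*(J + Z))
X(j, E) = 8 + 6*j (X(j, E) = j - (-9 + (-1)² - j*5) = j - (-9 + 1 - 5*j) = j - (-8 - 5*j) = j + (8 + 5*j) = 8 + 6*j)
(r*c)*X(2, D(-5)) = (-19*(-5))*(8 + 6*2) = 95*(8 + 12) = 95*20 = 1900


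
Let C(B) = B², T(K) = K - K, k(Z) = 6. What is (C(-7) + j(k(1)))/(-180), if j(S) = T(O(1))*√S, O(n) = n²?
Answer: -49/180 ≈ -0.27222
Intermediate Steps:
T(K) = 0
j(S) = 0 (j(S) = 0*√S = 0)
(C(-7) + j(k(1)))/(-180) = ((-7)² + 0)/(-180) = (49 + 0)*(-1/180) = 49*(-1/180) = -49/180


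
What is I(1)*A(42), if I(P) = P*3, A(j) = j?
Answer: 126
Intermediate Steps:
I(P) = 3*P
I(1)*A(42) = (3*1)*42 = 3*42 = 126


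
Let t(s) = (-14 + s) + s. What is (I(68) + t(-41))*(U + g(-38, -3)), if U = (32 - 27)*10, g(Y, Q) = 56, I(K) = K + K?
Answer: 4240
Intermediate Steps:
I(K) = 2*K
U = 50 (U = 5*10 = 50)
t(s) = -14 + 2*s
(I(68) + t(-41))*(U + g(-38, -3)) = (2*68 + (-14 + 2*(-41)))*(50 + 56) = (136 + (-14 - 82))*106 = (136 - 96)*106 = 40*106 = 4240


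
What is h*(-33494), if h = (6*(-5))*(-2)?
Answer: -2009640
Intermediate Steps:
h = 60 (h = -30*(-2) = 60)
h*(-33494) = 60*(-33494) = -2009640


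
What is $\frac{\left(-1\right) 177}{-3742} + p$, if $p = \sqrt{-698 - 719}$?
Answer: $\frac{177}{3742} + i \sqrt{1417} \approx 0.047301 + 37.643 i$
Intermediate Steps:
$p = i \sqrt{1417}$ ($p = \sqrt{-1417} = i \sqrt{1417} \approx 37.643 i$)
$\frac{\left(-1\right) 177}{-3742} + p = \frac{\left(-1\right) 177}{-3742} + i \sqrt{1417} = \left(-177\right) \left(- \frac{1}{3742}\right) + i \sqrt{1417} = \frac{177}{3742} + i \sqrt{1417}$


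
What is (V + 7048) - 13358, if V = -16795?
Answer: -23105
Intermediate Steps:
(V + 7048) - 13358 = (-16795 + 7048) - 13358 = -9747 - 13358 = -23105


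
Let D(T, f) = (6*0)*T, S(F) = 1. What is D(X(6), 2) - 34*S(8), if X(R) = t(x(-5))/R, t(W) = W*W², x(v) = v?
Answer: -34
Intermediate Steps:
t(W) = W³
X(R) = -125/R (X(R) = (-5)³/R = -125/R)
D(T, f) = 0 (D(T, f) = 0*T = 0)
D(X(6), 2) - 34*S(8) = 0 - 34*1 = 0 - 34 = -34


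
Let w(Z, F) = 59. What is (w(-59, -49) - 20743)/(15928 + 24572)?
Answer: -5171/10125 ≈ -0.51072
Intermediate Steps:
(w(-59, -49) - 20743)/(15928 + 24572) = (59 - 20743)/(15928 + 24572) = -20684/40500 = -20684*1/40500 = -5171/10125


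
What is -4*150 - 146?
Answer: -746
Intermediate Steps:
-4*150 - 146 = -600 - 146 = -746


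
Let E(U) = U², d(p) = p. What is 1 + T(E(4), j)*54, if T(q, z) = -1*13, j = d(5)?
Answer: -701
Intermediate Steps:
j = 5
T(q, z) = -13
1 + T(E(4), j)*54 = 1 - 13*54 = 1 - 702 = -701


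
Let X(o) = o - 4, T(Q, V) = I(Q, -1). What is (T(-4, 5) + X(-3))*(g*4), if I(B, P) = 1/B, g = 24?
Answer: -696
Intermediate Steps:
T(Q, V) = 1/Q
X(o) = -4 + o
(T(-4, 5) + X(-3))*(g*4) = (1/(-4) + (-4 - 3))*(24*4) = (-¼ - 7)*96 = -29/4*96 = -696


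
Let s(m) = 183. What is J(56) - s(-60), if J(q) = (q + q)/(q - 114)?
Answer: -5363/29 ≈ -184.93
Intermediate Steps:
J(q) = 2*q/(-114 + q) (J(q) = (2*q)/(-114 + q) = 2*q/(-114 + q))
J(56) - s(-60) = 2*56/(-114 + 56) - 1*183 = 2*56/(-58) - 183 = 2*56*(-1/58) - 183 = -56/29 - 183 = -5363/29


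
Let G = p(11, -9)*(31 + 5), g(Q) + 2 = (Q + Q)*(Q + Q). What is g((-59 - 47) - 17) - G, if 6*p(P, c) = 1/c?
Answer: 181544/3 ≈ 60515.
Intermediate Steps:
g(Q) = -2 + 4*Q² (g(Q) = -2 + (Q + Q)*(Q + Q) = -2 + (2*Q)*(2*Q) = -2 + 4*Q²)
p(P, c) = 1/(6*c)
G = -⅔ (G = ((⅙)/(-9))*(31 + 5) = ((⅙)*(-⅑))*36 = -1/54*36 = -⅔ ≈ -0.66667)
g((-59 - 47) - 17) - G = (-2 + 4*((-59 - 47) - 17)²) - 1*(-⅔) = (-2 + 4*(-106 - 17)²) + ⅔ = (-2 + 4*(-123)²) + ⅔ = (-2 + 4*15129) + ⅔ = (-2 + 60516) + ⅔ = 60514 + ⅔ = 181544/3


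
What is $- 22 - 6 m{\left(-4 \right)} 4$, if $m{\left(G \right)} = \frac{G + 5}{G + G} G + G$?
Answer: $-1848$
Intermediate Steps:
$m{\left(G \right)} = \frac{5}{2} + \frac{3 G}{2}$ ($m{\left(G \right)} = \frac{5 + G}{2 G} G + G = \left(\frac{5}{2} + \frac{G}{2}\right) + G = \frac{5}{2} + \frac{3 G}{2}$)
$- 22 - 6 m{\left(-4 \right)} 4 = - 22 - 6 \left(\frac{5}{2} + \frac{3}{2} \left(-4\right)\right) 4 = - 22 - 6 \left(\frac{5}{2} - 6\right) 4 = - 22 \left(-6\right) \left(- \frac{7}{2}\right) 4 = - 22 \cdot 21 \cdot 4 = - 22 \cdot 84 = \left(-1\right) 1848 = -1848$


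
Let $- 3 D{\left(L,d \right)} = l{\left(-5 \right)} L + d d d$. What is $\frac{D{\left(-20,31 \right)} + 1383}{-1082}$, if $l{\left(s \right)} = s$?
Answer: $\frac{12871}{1623} \approx 7.9304$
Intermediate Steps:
$D{\left(L,d \right)} = - \frac{d^{3}}{3} + \frac{5 L}{3}$ ($D{\left(L,d \right)} = - \frac{- 5 L + d d d}{3} = - \frac{- 5 L + d^{2} d}{3} = - \frac{- 5 L + d^{3}}{3} = - \frac{d^{3} - 5 L}{3} = - \frac{d^{3}}{3} + \frac{5 L}{3}$)
$\frac{D{\left(-20,31 \right)} + 1383}{-1082} = \frac{\left(- \frac{31^{3}}{3} + \frac{5}{3} \left(-20\right)\right) + 1383}{-1082} = - \frac{\left(\left(- \frac{1}{3}\right) 29791 - \frac{100}{3}\right) + 1383}{1082} = - \frac{\left(- \frac{29791}{3} - \frac{100}{3}\right) + 1383}{1082} = - \frac{- \frac{29891}{3} + 1383}{1082} = \left(- \frac{1}{1082}\right) \left(- \frac{25742}{3}\right) = \frac{12871}{1623}$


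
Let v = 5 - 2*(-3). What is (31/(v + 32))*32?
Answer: 992/43 ≈ 23.070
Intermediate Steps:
v = 11 (v = 5 + 6 = 11)
(31/(v + 32))*32 = (31/(11 + 32))*32 = (31/43)*32 = 992/43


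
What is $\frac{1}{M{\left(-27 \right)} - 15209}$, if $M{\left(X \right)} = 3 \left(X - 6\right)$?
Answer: $- \frac{1}{15308} \approx -6.5325 \cdot 10^{-5}$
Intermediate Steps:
$M{\left(X \right)} = -18 + 3 X$ ($M{\left(X \right)} = 3 \left(-6 + X\right) = -18 + 3 X$)
$\frac{1}{M{\left(-27 \right)} - 15209} = \frac{1}{\left(-18 + 3 \left(-27\right)\right) - 15209} = \frac{1}{\left(-18 - 81\right) - 15209} = \frac{1}{-99 - 15209} = \frac{1}{-15308} = - \frac{1}{15308}$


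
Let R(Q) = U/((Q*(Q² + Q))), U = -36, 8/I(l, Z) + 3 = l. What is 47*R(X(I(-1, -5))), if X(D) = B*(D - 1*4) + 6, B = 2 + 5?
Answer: 47/1260 ≈ 0.037302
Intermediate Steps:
I(l, Z) = 8/(-3 + l)
B = 7
X(D) = -22 + 7*D (X(D) = 7*(D - 1*4) + 6 = 7*(D - 4) + 6 = 7*(-4 + D) + 6 = (-28 + 7*D) + 6 = -22 + 7*D)
R(Q) = -36/(Q*(Q + Q²)) (R(Q) = -36*1/(Q*(Q² + Q)) = -36*1/(Q*(Q + Q²)) = -36/(Q*(Q + Q²)))
47*R(X(I(-1, -5))) = 47*(-36/((-22 + 7*(8/(-3 - 1)))²*(1 + (-22 + 7*(8/(-3 - 1)))))) = 47*(-36/((-22 + 7*(8/(-4)))²*(1 + (-22 + 7*(8/(-4)))))) = 47*(-36/((-22 + 7*(8*(-¼)))²*(1 + (-22 + 7*(8*(-¼)))))) = 47*(-36/((-22 + 7*(-2))²*(1 + (-22 + 7*(-2))))) = 47*(-36/((-22 - 14)²*(1 + (-22 - 14)))) = 47*(-36/((-36)²*(1 - 36))) = 47*(-36*1/1296/(-35)) = 47*(-36*1/1296*(-1/35)) = 47*(1/1260) = 47/1260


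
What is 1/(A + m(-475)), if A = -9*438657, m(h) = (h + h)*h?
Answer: -1/3496663 ≈ -2.8599e-7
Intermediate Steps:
m(h) = 2*h**2 (m(h) = (2*h)*h = 2*h**2)
A = -3947913
1/(A + m(-475)) = 1/(-3947913 + 2*(-475)**2) = 1/(-3947913 + 2*225625) = 1/(-3947913 + 451250) = 1/(-3496663) = -1/3496663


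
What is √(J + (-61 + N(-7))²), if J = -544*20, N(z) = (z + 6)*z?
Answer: 2*I*√1991 ≈ 89.241*I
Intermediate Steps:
N(z) = z*(6 + z) (N(z) = (6 + z)*z = z*(6 + z))
J = -10880
√(J + (-61 + N(-7))²) = √(-10880 + (-61 - 7*(6 - 7))²) = √(-10880 + (-61 - 7*(-1))²) = √(-10880 + (-61 + 7)²) = √(-10880 + (-54)²) = √(-10880 + 2916) = √(-7964) = 2*I*√1991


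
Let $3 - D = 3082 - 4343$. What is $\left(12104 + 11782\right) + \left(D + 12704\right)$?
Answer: $37854$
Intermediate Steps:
$D = 1264$ ($D = 3 - \left(3082 - 4343\right) = 3 - -1261 = 3 + 1261 = 1264$)
$\left(12104 + 11782\right) + \left(D + 12704\right) = \left(12104 + 11782\right) + \left(1264 + 12704\right) = 23886 + 13968 = 37854$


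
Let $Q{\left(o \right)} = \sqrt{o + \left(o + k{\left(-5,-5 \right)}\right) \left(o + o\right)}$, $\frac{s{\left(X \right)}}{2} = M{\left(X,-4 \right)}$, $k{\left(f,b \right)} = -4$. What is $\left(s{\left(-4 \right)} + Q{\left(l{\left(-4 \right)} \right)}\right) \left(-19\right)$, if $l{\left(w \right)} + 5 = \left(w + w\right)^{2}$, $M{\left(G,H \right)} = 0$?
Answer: $- 19 \sqrt{6549} \approx -1537.6$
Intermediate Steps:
$l{\left(w \right)} = -5 + 4 w^{2}$ ($l{\left(w \right)} = -5 + \left(w + w\right)^{2} = -5 + \left(2 w\right)^{2} = -5 + 4 w^{2}$)
$s{\left(X \right)} = 0$ ($s{\left(X \right)} = 2 \cdot 0 = 0$)
$Q{\left(o \right)} = \sqrt{o + 2 o \left(-4 + o\right)}$ ($Q{\left(o \right)} = \sqrt{o + \left(o - 4\right) \left(o + o\right)} = \sqrt{o + \left(-4 + o\right) 2 o} = \sqrt{o + 2 o \left(-4 + o\right)}$)
$\left(s{\left(-4 \right)} + Q{\left(l{\left(-4 \right)} \right)}\right) \left(-19\right) = \left(0 + \sqrt{\left(-5 + 4 \left(-4\right)^{2}\right) \left(-7 + 2 \left(-5 + 4 \left(-4\right)^{2}\right)\right)}\right) \left(-19\right) = \left(0 + \sqrt{\left(-5 + 4 \cdot 16\right) \left(-7 + 2 \left(-5 + 4 \cdot 16\right)\right)}\right) \left(-19\right) = \left(0 + \sqrt{\left(-5 + 64\right) \left(-7 + 2 \left(-5 + 64\right)\right)}\right) \left(-19\right) = \left(0 + \sqrt{59 \left(-7 + 2 \cdot 59\right)}\right) \left(-19\right) = \left(0 + \sqrt{59 \left(-7 + 118\right)}\right) \left(-19\right) = \left(0 + \sqrt{59 \cdot 111}\right) \left(-19\right) = \left(0 + \sqrt{6549}\right) \left(-19\right) = \sqrt{6549} \left(-19\right) = - 19 \sqrt{6549}$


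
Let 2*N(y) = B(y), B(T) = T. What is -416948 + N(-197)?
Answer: -834093/2 ≈ -4.1705e+5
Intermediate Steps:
N(y) = y/2
-416948 + N(-197) = -416948 + (½)*(-197) = -416948 - 197/2 = -834093/2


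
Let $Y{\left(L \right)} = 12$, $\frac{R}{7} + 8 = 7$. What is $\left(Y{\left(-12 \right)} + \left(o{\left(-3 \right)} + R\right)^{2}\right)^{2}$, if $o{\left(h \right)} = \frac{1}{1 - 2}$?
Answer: $5776$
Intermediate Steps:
$R = -7$ ($R = -56 + 7 \cdot 7 = -56 + 49 = -7$)
$o{\left(h \right)} = -1$ ($o{\left(h \right)} = \frac{1}{-1} = -1$)
$\left(Y{\left(-12 \right)} + \left(o{\left(-3 \right)} + R\right)^{2}\right)^{2} = \left(12 + \left(-1 - 7\right)^{2}\right)^{2} = \left(12 + \left(-8\right)^{2}\right)^{2} = \left(12 + 64\right)^{2} = 76^{2} = 5776$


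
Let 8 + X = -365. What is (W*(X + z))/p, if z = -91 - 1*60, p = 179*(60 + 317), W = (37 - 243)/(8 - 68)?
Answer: -26986/1012245 ≈ -0.026660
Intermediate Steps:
X = -373 (X = -8 - 365 = -373)
W = 103/30 (W = -206/(-60) = -206*(-1/60) = 103/30 ≈ 3.4333)
p = 67483 (p = 179*377 = 67483)
z = -151 (z = -91 - 60 = -151)
(W*(X + z))/p = (103*(-373 - 151)/30)/67483 = ((103/30)*(-524))*(1/67483) = -26986/15*1/67483 = -26986/1012245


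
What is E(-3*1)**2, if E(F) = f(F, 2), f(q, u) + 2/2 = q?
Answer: 16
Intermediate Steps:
f(q, u) = -1 + q
E(F) = -1 + F
E(-3*1)**2 = (-1 - 3*1)**2 = (-1 - 3)**2 = (-4)**2 = 16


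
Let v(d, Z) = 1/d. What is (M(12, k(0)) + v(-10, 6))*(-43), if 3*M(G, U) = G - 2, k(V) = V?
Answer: -4171/30 ≈ -139.03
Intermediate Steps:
M(G, U) = -⅔ + G/3 (M(G, U) = (G - 2)/3 = (-2 + G)/3 = -⅔ + G/3)
(M(12, k(0)) + v(-10, 6))*(-43) = ((-⅔ + (⅓)*12) + 1/(-10))*(-43) = ((-⅔ + 4) - ⅒)*(-43) = (10/3 - ⅒)*(-43) = (97/30)*(-43) = -4171/30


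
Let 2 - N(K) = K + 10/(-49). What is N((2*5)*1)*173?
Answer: -66086/49 ≈ -1348.7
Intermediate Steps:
N(K) = 108/49 - K (N(K) = 2 - (K + 10/(-49)) = 2 - (K + 10*(-1/49)) = 2 - (K - 10/49) = 2 - (-10/49 + K) = 2 + (10/49 - K) = 108/49 - K)
N((2*5)*1)*173 = (108/49 - 2*5)*173 = (108/49 - 10)*173 = -382/49*173 = -66086/49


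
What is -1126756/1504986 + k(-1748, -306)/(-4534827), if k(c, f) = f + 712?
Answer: -851709092588/1137475191237 ≈ -0.74877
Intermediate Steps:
k(c, f) = 712 + f
-1126756/1504986 + k(-1748, -306)/(-4534827) = -1126756/1504986 + (712 - 306)/(-4534827) = -1126756*1/1504986 + 406*(-1/4534827) = -563378/752493 - 406/4534827 = -851709092588/1137475191237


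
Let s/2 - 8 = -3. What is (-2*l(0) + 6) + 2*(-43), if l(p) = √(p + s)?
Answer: -80 - 2*√10 ≈ -86.325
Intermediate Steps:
s = 10 (s = 16 + 2*(-3) = 16 - 6 = 10)
l(p) = √(10 + p) (l(p) = √(p + 10) = √(10 + p))
(-2*l(0) + 6) + 2*(-43) = (-2*√(10 + 0) + 6) + 2*(-43) = (-2*√10 + 6) - 86 = (6 - 2*√10) - 86 = -80 - 2*√10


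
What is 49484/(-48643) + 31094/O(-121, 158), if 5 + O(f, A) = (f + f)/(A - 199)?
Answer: 62010892214/1799791 ≈ 34455.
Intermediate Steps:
O(f, A) = -5 + 2*f/(-199 + A) (O(f, A) = -5 + (f + f)/(A - 199) = -5 + (2*f)/(-199 + A) = -5 + 2*f/(-199 + A))
49484/(-48643) + 31094/O(-121, 158) = 49484/(-48643) + 31094/(((995 - 5*158 + 2*(-121))/(-199 + 158))) = 49484*(-1/48643) + 31094/(((995 - 790 - 242)/(-41))) = -49484/48643 + 31094/((-1/41*(-37))) = -49484/48643 + 31094/(37/41) = -49484/48643 + 31094*(41/37) = -49484/48643 + 1274854/37 = 62010892214/1799791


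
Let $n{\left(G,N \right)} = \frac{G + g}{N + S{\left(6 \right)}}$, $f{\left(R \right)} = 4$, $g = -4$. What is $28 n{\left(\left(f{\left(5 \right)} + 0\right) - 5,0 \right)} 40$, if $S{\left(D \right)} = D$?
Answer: $- \frac{2800}{3} \approx -933.33$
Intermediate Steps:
$n{\left(G,N \right)} = \frac{-4 + G}{6 + N}$ ($n{\left(G,N \right)} = \frac{G - 4}{N + 6} = \frac{-4 + G}{6 + N}$)
$28 n{\left(\left(f{\left(5 \right)} + 0\right) - 5,0 \right)} 40 = 28 \frac{-4 + \left(\left(4 + 0\right) - 5\right)}{6 + 0} \cdot 40 = 28 \frac{-4 + \left(4 - 5\right)}{6} \cdot 40 = 28 \frac{-4 - 1}{6} \cdot 40 = 28 \cdot \frac{1}{6} \left(-5\right) 40 = 28 \left(- \frac{5}{6}\right) 40 = \left(- \frac{70}{3}\right) 40 = - \frac{2800}{3}$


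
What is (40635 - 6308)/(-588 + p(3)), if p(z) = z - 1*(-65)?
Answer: -34327/520 ≈ -66.013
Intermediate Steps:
p(z) = 65 + z (p(z) = z + 65 = 65 + z)
(40635 - 6308)/(-588 + p(3)) = (40635 - 6308)/(-588 + (65 + 3)) = 34327/(-588 + 68) = 34327/(-520) = 34327*(-1/520) = -34327/520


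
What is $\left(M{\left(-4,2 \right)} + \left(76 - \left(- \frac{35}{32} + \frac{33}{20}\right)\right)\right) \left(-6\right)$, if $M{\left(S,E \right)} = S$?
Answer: $- \frac{34293}{80} \approx -428.66$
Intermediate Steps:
$\left(M{\left(-4,2 \right)} + \left(76 - \left(- \frac{35}{32} + \frac{33}{20}\right)\right)\right) \left(-6\right) = \left(-4 + \left(76 - \left(- \frac{35}{32} + \frac{33}{20}\right)\right)\right) \left(-6\right) = \left(-4 + \left(76 + \left(\left(-33\right) \frac{1}{20} + \frac{35}{32}\right)\right)\right) \left(-6\right) = \left(-4 + \left(76 + \left(- \frac{33}{20} + \frac{35}{32}\right)\right)\right) \left(-6\right) = \left(-4 + \left(76 - \frac{89}{160}\right)\right) \left(-6\right) = \left(-4 + \frac{12071}{160}\right) \left(-6\right) = \frac{11431}{160} \left(-6\right) = - \frac{34293}{80}$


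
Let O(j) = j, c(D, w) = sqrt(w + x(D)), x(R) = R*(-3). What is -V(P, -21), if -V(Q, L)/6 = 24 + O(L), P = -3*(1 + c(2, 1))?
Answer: 18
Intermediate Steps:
x(R) = -3*R
c(D, w) = sqrt(w - 3*D)
P = -3 - 3*I*sqrt(5) (P = -3*(1 + sqrt(1 - 3*2)) = -3*(1 + sqrt(1 - 6)) = -3*(1 + sqrt(-5)) = -3*(1 + I*sqrt(5)) = -3 - 3*I*sqrt(5) ≈ -3.0 - 6.7082*I)
V(Q, L) = -144 - 6*L (V(Q, L) = -6*(24 + L) = -144 - 6*L)
-V(P, -21) = -(-144 - 6*(-21)) = -(-144 + 126) = -1*(-18) = 18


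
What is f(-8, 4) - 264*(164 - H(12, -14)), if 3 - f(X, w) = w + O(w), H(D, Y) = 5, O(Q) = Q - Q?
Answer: -41977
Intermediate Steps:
O(Q) = 0
f(X, w) = 3 - w (f(X, w) = 3 - (w + 0) = 3 - w)
f(-8, 4) - 264*(164 - H(12, -14)) = (3 - 1*4) - 264*(164 - 1*5) = (3 - 4) - 264*(164 - 5) = -1 - 264*159 = -1 - 41976 = -41977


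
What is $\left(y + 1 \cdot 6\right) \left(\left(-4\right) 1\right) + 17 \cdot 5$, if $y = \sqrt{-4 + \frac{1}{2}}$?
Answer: $61 - 2 i \sqrt{14} \approx 61.0 - 7.4833 i$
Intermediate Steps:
$y = \frac{i \sqrt{14}}{2}$ ($y = \sqrt{-4 + \frac{1}{2}} = \sqrt{- \frac{7}{2}} = \frac{i \sqrt{14}}{2} \approx 1.8708 i$)
$\left(y + 1 \cdot 6\right) \left(\left(-4\right) 1\right) + 17 \cdot 5 = \left(\frac{i \sqrt{14}}{2} + 1 \cdot 6\right) \left(\left(-4\right) 1\right) + 17 \cdot 5 = \left(\frac{i \sqrt{14}}{2} + 6\right) \left(-4\right) + 85 = \left(6 + \frac{i \sqrt{14}}{2}\right) \left(-4\right) + 85 = \left(-24 - 2 i \sqrt{14}\right) + 85 = 61 - 2 i \sqrt{14}$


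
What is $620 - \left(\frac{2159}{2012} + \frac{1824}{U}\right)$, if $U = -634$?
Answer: $\frac{396589021}{637804} \approx 621.8$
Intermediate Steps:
$620 - \left(\frac{2159}{2012} + \frac{1824}{U}\right) = 620 - \left(- \frac{912}{317} + \frac{2159}{2012}\right) = 620 - - \frac{1150541}{637804} = 620 + \left(- \frac{2159}{2012} + \frac{912}{317}\right) = 620 + \frac{1150541}{637804} = \frac{396589021}{637804}$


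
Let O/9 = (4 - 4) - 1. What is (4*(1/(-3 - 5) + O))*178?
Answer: -6497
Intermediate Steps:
O = -9 (O = 9*((4 - 4) - 1) = 9*(0 - 1) = 9*(-1) = -9)
(4*(1/(-3 - 5) + O))*178 = (4*(1/(-3 - 5) - 9))*178 = (4*(1/(-8) - 9))*178 = (4*(-⅛ - 9))*178 = (4*(-73/8))*178 = -73/2*178 = -6497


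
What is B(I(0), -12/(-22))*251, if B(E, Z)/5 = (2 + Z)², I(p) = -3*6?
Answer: 983920/121 ≈ 8131.6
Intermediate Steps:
I(p) = -18
B(E, Z) = 5*(2 + Z)²
B(I(0), -12/(-22))*251 = (5*(2 - 12/(-22))²)*251 = (5*(2 - 12*(-1/22))²)*251 = (5*(2 + 6/11)²)*251 = (5*(28/11)²)*251 = (5*(784/121))*251 = (3920/121)*251 = 983920/121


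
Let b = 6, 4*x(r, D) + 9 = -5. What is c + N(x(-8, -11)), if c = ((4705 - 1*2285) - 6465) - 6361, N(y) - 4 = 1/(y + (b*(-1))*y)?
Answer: -364068/35 ≈ -10402.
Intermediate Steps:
x(r, D) = -7/2 (x(r, D) = -9/4 + (¼)*(-5) = -9/4 - 5/4 = -7/2)
N(y) = 4 - 1/(5*y) (N(y) = 4 + 1/(y + (6*(-1))*y) = 4 + 1/(y - 6*y) = 4 + 1/(-5*y) = 4 - 1/(5*y))
c = -10406 (c = ((4705 - 2285) - 6465) - 6361 = (2420 - 6465) - 6361 = -4045 - 6361 = -10406)
c + N(x(-8, -11)) = -10406 + (4 - 1/(5*(-7/2))) = -10406 + (4 - ⅕*(-2/7)) = -10406 + (4 + 2/35) = -10406 + 142/35 = -364068/35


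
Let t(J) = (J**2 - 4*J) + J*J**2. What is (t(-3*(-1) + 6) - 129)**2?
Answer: 416025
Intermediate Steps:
t(J) = J**2 + J**3 - 4*J (t(J) = (J**2 - 4*J) + J**3 = J**2 + J**3 - 4*J)
(t(-3*(-1) + 6) - 129)**2 = ((-3*(-1) + 6)*(-4 + (-3*(-1) + 6) + (-3*(-1) + 6)**2) - 129)**2 = ((3 + 6)*(-4 + (3 + 6) + (3 + 6)**2) - 129)**2 = (9*(-4 + 9 + 9**2) - 129)**2 = (9*(-4 + 9 + 81) - 129)**2 = (9*86 - 129)**2 = (774 - 129)**2 = 645**2 = 416025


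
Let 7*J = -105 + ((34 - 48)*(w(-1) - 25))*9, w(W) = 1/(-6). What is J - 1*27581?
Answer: -27143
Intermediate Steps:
w(W) = -1/6
J = 438 (J = (-105 + ((34 - 48)*(-1/6 - 25))*9)/7 = (-105 - 14*(-151/6)*9)/7 = (-105 + (1057/3)*9)/7 = (-105 + 3171)/7 = (1/7)*3066 = 438)
J - 1*27581 = 438 - 1*27581 = 438 - 27581 = -27143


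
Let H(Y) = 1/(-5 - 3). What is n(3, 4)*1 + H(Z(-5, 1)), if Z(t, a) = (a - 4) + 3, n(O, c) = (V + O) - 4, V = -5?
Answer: -49/8 ≈ -6.1250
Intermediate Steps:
n(O, c) = -9 + O (n(O, c) = (-5 + O) - 4 = -9 + O)
Z(t, a) = -1 + a (Z(t, a) = (-4 + a) + 3 = -1 + a)
H(Y) = -⅛ (H(Y) = 1/(-8) = -⅛)
n(3, 4)*1 + H(Z(-5, 1)) = (-9 + 3)*1 - ⅛ = -6*1 - ⅛ = -6 - ⅛ = -49/8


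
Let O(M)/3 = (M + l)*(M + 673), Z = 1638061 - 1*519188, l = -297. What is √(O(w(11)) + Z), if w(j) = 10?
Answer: √530810 ≈ 728.57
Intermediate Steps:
Z = 1118873 (Z = 1638061 - 519188 = 1118873)
O(M) = 3*(-297 + M)*(673 + M) (O(M) = 3*((M - 297)*(M + 673)) = 3*((-297 + M)*(673 + M)) = 3*(-297 + M)*(673 + M))
√(O(w(11)) + Z) = √((-599643 + 3*10² + 1128*10) + 1118873) = √((-599643 + 3*100 + 11280) + 1118873) = √((-599643 + 300 + 11280) + 1118873) = √(-588063 + 1118873) = √530810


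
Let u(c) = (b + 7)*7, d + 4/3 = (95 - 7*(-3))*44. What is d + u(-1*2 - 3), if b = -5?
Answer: 15350/3 ≈ 5116.7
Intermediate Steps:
d = 15308/3 (d = -4/3 + (95 - 7*(-3))*44 = -4/3 + (95 + 21)*44 = -4/3 + 116*44 = -4/3 + 5104 = 15308/3 ≈ 5102.7)
u(c) = 14 (u(c) = (-5 + 7)*7 = 2*7 = 14)
d + u(-1*2 - 3) = 15308/3 + 14 = 15350/3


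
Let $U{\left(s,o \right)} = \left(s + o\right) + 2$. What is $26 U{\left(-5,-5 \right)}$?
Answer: $-208$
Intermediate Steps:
$U{\left(s,o \right)} = 2 + o + s$ ($U{\left(s,o \right)} = \left(o + s\right) + 2 = 2 + o + s$)
$26 U{\left(-5,-5 \right)} = 26 \left(2 - 5 - 5\right) = 26 \left(-8\right) = -208$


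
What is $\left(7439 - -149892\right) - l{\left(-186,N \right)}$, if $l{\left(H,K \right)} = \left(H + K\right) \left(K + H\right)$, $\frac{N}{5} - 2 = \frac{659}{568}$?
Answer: $\frac{41413087615}{322624} \approx 1.2836 \cdot 10^{5}$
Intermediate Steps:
$N = \frac{8975}{568}$ ($N = 10 + 5 \cdot \frac{659}{568} = 10 + \frac{3295}{568} = \frac{8975}{568} \approx 15.801$)
$l{\left(H,K \right)} = \left(H + K\right)^{2}$ ($l{\left(H,K \right)} = \left(H + K\right) \left(H + K\right) = \left(H + K\right)^{2}$)
$\left(7439 - -149892\right) - l{\left(-186,N \right)} = \left(7439 - -149892\right) - \left(-186 + \frac{8975}{568}\right)^{2} = \left(7439 + 149892\right) - \left(- \frac{96673}{568}\right)^{2} = 157331 - \frac{9345668929}{322624} = \frac{41413087615}{322624}$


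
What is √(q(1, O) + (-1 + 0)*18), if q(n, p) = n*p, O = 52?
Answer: √34 ≈ 5.8309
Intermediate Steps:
√(q(1, O) + (-1 + 0)*18) = √(1*52 + (-1 + 0)*18) = √(52 - 1*18) = √(52 - 18) = √34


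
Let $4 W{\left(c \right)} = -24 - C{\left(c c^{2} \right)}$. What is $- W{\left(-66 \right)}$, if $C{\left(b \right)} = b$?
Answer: $-71868$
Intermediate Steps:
$W{\left(c \right)} = -6 - \frac{c^{3}}{4}$ ($W{\left(c \right)} = \frac{-24 - c c^{2}}{4} = \frac{-24 - c^{3}}{4} = -6 - \frac{c^{3}}{4}$)
$- W{\left(-66 \right)} = - (-6 - \frac{\left(-66\right)^{3}}{4}) = - (-6 - -71874) = - (-6 + 71874) = \left(-1\right) 71868 = -71868$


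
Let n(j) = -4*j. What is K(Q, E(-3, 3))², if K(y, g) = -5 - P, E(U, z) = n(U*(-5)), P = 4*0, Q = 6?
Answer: 25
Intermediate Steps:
P = 0
E(U, z) = 20*U (E(U, z) = -4*U*(-5) = -(-20)*U = 20*U)
K(y, g) = -5 (K(y, g) = -5 - 1*0 = -5 + 0 = -5)
K(Q, E(-3, 3))² = (-5)² = 25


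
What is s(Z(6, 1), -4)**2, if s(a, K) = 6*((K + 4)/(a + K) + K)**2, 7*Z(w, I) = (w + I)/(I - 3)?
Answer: 9216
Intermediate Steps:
Z(w, I) = (I + w)/(7*(-3 + I)) (Z(w, I) = ((w + I)/(I - 3))/7 = ((I + w)/(-3 + I))/7 = (I + w)/(7*(-3 + I)))
s(a, K) = 6*(K + (4 + K)/(K + a))**2 (s(a, K) = 6*((4 + K)/(K + a) + K)**2 = 6*(K + (4 + K)/(K + a))**2)
s(Z(6, 1), -4)**2 = (6*(4 - 4 + (-4)**2 - 4*(1 + 6)/(7*(-3 + 1)))**2/(-4 + (1 + 6)/(7*(-3 + 1)))**2)**2 = (6*(4 - 4 + 16 - 4*7/(7*(-2)))**2/(-4 + (1/7)*7/(-2))**2)**2 = (6*(4 - 4 + 16 - 4*(-1)*7/(7*2))**2/(-4 + (1/7)*(-1/2)*7)**2)**2 = (6*(4 - 4 + 16 - 4*(-1/2))**2/(-4 - 1/2)**2)**2 = (6*(4 - 4 + 16 + 2)**2/(-9/2)**2)**2 = (6*(4/81)*18**2)**2 = (6*(4/81)*324)**2 = 96**2 = 9216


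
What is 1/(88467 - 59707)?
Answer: 1/28760 ≈ 3.4771e-5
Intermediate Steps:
1/(88467 - 59707) = 1/28760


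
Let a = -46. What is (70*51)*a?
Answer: -164220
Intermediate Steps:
(70*51)*a = (70*51)*(-46) = 3570*(-46) = -164220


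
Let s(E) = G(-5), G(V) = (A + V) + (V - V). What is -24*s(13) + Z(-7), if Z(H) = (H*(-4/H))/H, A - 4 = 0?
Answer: 172/7 ≈ 24.571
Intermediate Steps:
A = 4 (A = 4 + 0 = 4)
Z(H) = -4/H
G(V) = 4 + V (G(V) = (4 + V) + (V - V) = (4 + V) + 0 = 4 + V)
s(E) = -1 (s(E) = 4 - 5 = -1)
-24*s(13) + Z(-7) = -24*(-1) - 4/(-7) = 24 - 4*(-1/7) = 24 + 4/7 = 172/7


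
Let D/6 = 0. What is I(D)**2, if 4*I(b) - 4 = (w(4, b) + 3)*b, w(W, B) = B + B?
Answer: 1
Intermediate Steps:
w(W, B) = 2*B
D = 0 (D = 6*0 = 0)
I(b) = 1 + b*(3 + 2*b)/4 (I(b) = 1 + ((2*b + 3)*b)/4 = 1 + ((3 + 2*b)*b)/4 = 1 + (b*(3 + 2*b))/4 = 1 + b*(3 + 2*b)/4)
I(D)**2 = (1 + (1/2)*0**2 + (3/4)*0)**2 = (1 + (1/2)*0 + 0)**2 = (1 + 0 + 0)**2 = 1**2 = 1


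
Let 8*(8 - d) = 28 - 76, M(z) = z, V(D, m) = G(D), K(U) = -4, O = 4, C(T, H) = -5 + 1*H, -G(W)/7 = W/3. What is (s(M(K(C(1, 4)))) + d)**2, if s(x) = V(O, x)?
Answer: 196/9 ≈ 21.778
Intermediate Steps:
G(W) = -7*W/3
C(T, H) = -5 + H
V(D, m) = -7*D/3
s(x) = -28/3 (s(x) = -7/3*4 = -28/3)
d = 14 (d = 8 - (28 - 76)/8 = 8 - 1/8*(-48) = 8 + 6 = 14)
(s(M(K(C(1, 4)))) + d)**2 = (-28/3 + 14)**2 = (14/3)**2 = 196/9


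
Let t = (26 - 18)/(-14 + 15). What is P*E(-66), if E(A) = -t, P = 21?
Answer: -168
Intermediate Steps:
t = 8 (t = 8/1 = 8*1 = 8)
E(A) = -8 (E(A) = -1*8 = -8)
P*E(-66) = 21*(-8) = -168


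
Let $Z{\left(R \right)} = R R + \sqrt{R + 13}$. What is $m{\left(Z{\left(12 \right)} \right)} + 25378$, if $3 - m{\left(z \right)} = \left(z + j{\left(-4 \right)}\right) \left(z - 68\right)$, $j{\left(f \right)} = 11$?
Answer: $12421$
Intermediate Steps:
$Z{\left(R \right)} = R^{2} + \sqrt{13 + R}$
$m{\left(z \right)} = 3 - \left(-68 + z\right) \left(11 + z\right)$ ($m{\left(z \right)} = 3 - \left(z + 11\right) \left(z - 68\right) = 3 - \left(11 + z\right) \left(-68 + z\right) = 3 - \left(-68 + z\right) \left(11 + z\right)$)
$m{\left(Z{\left(12 \right)} \right)} + 25378 = \left(751 - \left(12^{2} + \sqrt{13 + 12}\right)^{2} + 57 \left(12^{2} + \sqrt{13 + 12}\right)\right) + 25378 = \left(751 - \left(144 + \sqrt{25}\right)^{2} + 57 \left(144 + \sqrt{25}\right)\right) + 25378 = \left(751 - \left(144 + 5\right)^{2} + 57 \left(144 + 5\right)\right) + 25378 = \left(751 - 149^{2} + 57 \cdot 149\right) + 25378 = \left(751 - 22201 + 8493\right) + 25378 = -12957 + 25378 = 12421$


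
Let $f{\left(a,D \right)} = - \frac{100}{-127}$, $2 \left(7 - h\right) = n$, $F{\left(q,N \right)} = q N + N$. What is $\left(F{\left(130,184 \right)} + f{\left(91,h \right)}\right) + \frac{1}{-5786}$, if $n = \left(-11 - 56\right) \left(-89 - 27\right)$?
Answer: $\frac{17712727961}{734822} \approx 24105.0$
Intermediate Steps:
$F{\left(q,N \right)} = N + N q$ ($F{\left(q,N \right)} = N q + N = N + N q$)
$n = 7772$ ($n = \left(-67\right) \left(-116\right) = 7772$)
$h = -3879$ ($h = 7 - 3886 = -3879$)
$f{\left(a,D \right)} = \frac{100}{127}$ ($f{\left(a,D \right)} = \left(-100\right) \left(- \frac{1}{127}\right) = \frac{100}{127}$)
$\left(F{\left(130,184 \right)} + f{\left(91,h \right)}\right) + \frac{1}{-5786} = \left(184 \left(1 + 130\right) + \frac{100}{127}\right) + \frac{1}{-5786} = \left(184 \cdot 131 + \frac{100}{127}\right) - \frac{1}{5786} = \left(24104 + \frac{100}{127}\right) - \frac{1}{5786} = \frac{3061308}{127} - \frac{1}{5786} = \frac{17712727961}{734822}$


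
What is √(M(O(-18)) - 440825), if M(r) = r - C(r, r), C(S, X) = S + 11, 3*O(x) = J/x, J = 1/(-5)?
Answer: 2*I*√110209 ≈ 663.96*I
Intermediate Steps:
J = -⅕ ≈ -0.20000
O(x) = -1/(15*x) (O(x) = (-1/(5*x))/3 = -1/(15*x))
C(S, X) = 11 + S
M(r) = -11 (M(r) = r - (11 + r) = r + (-11 - r) = -11)
√(M(O(-18)) - 440825) = √(-11 - 440825) = √(-440836) = 2*I*√110209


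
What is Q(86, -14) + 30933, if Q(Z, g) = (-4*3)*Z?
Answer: 29901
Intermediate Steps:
Q(Z, g) = -12*Z
Q(86, -14) + 30933 = -12*86 + 30933 = -1032 + 30933 = 29901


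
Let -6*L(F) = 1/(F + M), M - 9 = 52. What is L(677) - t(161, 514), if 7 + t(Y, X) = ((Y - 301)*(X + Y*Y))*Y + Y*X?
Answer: 2638034813483/4428 ≈ 5.9576e+8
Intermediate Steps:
M = 61 (M = 9 + 52 = 61)
L(F) = -1/(6*(61 + F)) (L(F) = -1/(6*(F + 61)) = -1/(6*(61 + F)))
t(Y, X) = -7 + X*Y + Y*(-301 + Y)*(X + Y²) (t(Y, X) = -7 + (((Y - 301)*(X + Y*Y))*Y + Y*X) = -7 + (((-301 + Y)*(X + Y²))*Y + X*Y) = -7 + (Y*(-301 + Y)*(X + Y²) + X*Y) = -7 + (X*Y + Y*(-301 + Y)*(X + Y²)) = -7 + X*Y + Y*(-301 + Y)*(X + Y²))
L(677) - t(161, 514) = -1/(366 + 6*677) - (-7 + 161⁴ - 301*161³ + 514*161² - 300*514*161) = -1/(366 + 4062) - (-7 + 671898241 - 301*4173281 + 514*25921 - 24826200) = -1/4428 - (-7 + 671898241 - 1256157581 + 13323394 - 24826200) = -1*1/4428 - 1*(-595762153) = -1/4428 + 595762153 = 2638034813483/4428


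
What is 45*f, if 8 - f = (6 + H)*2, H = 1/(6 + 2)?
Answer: -765/4 ≈ -191.25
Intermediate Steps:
H = ⅛ (H = 1/8 = ⅛ ≈ 0.12500)
f = -17/4 (f = 8 - (6 + ⅛)*2 = 8 - 49*2/8 = 8 - 1*49/4 = 8 - 49/4 = -17/4 ≈ -4.2500)
45*f = 45*(-17/4) = -765/4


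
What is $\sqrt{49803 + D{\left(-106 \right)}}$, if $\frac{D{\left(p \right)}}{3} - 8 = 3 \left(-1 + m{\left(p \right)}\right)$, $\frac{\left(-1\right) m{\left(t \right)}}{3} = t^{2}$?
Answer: $i \sqrt{253554} \approx 503.54 i$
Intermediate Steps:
$m{\left(t \right)} = - 3 t^{2}$
$D{\left(p \right)} = 15 - 27 p^{2}$ ($D{\left(p \right)} = 24 + 3 \cdot 3 \left(-1 - 3 p^{2}\right) = 24 + 3 \left(-3 - 9 p^{2}\right) = 24 - \left(9 + 27 p^{2}\right) = 15 - 27 p^{2}$)
$\sqrt{49803 + D{\left(-106 \right)}} = \sqrt{49803 + \left(15 - 27 \left(-106\right)^{2}\right)} = \sqrt{49803 + \left(15 - 303372\right)} = \sqrt{49803 - 303357} = \sqrt{-253554} = i \sqrt{253554}$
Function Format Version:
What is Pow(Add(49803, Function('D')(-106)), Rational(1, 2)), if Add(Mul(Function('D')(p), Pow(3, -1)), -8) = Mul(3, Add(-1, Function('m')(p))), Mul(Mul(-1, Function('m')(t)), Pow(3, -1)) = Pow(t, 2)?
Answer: Mul(I, Pow(253554, Rational(1, 2))) ≈ Mul(503.54, I)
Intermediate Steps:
Function('m')(t) = Mul(-3, Pow(t, 2))
Function('D')(p) = Add(15, Mul(-27, Pow(p, 2))) (Function('D')(p) = Add(24, Mul(3, Mul(3, Add(-1, Mul(-3, Pow(p, 2)))))) = Add(24, Mul(3, Add(-3, Mul(-9, Pow(p, 2))))) = Add(24, Add(-9, Mul(-27, Pow(p, 2)))) = Add(15, Mul(-27, Pow(p, 2))))
Pow(Add(49803, Function('D')(-106)), Rational(1, 2)) = Pow(Add(49803, Add(15, Mul(-27, Pow(-106, 2)))), Rational(1, 2)) = Pow(Add(49803, Add(15, Mul(-27, 11236))), Rational(1, 2)) = Pow(Add(49803, Add(15, -303372)), Rational(1, 2)) = Pow(Add(49803, -303357), Rational(1, 2)) = Pow(-253554, Rational(1, 2)) = Mul(I, Pow(253554, Rational(1, 2)))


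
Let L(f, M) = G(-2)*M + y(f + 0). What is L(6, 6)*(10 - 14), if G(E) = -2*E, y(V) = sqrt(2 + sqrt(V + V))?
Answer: -96 - 4*sqrt(2 + 2*sqrt(3)) ≈ -105.35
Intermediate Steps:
y(V) = sqrt(2 + sqrt(2)*sqrt(V)) (y(V) = sqrt(2 + sqrt(2*V)) = sqrt(2 + sqrt(2)*sqrt(V)))
L(f, M) = sqrt(2 + sqrt(2)*sqrt(f)) + 4*M (L(f, M) = (-2*(-2))*M + sqrt(2 + sqrt(2)*sqrt(f + 0)) = 4*M + sqrt(2 + sqrt(2)*sqrt(f)) = sqrt(2 + sqrt(2)*sqrt(f)) + 4*M)
L(6, 6)*(10 - 14) = (sqrt(2 + sqrt(2)*sqrt(6)) + 4*6)*(10 - 14) = (sqrt(2 + 2*sqrt(3)) + 24)*(-4) = (24 + sqrt(2 + 2*sqrt(3)))*(-4) = -96 - 4*sqrt(2 + 2*sqrt(3))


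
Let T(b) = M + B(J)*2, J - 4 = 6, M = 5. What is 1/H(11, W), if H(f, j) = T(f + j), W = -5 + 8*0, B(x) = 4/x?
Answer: 5/29 ≈ 0.17241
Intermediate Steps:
J = 10 (J = 4 + 6 = 10)
W = -5 (W = -5 + 0 = -5)
T(b) = 29/5 (T(b) = 5 + (4/10)*2 = 5 + (4*(⅒))*2 = 5 + (⅖)*2 = 5 + ⅘ = 29/5)
H(f, j) = 29/5
1/H(11, W) = 1/(29/5) = 5/29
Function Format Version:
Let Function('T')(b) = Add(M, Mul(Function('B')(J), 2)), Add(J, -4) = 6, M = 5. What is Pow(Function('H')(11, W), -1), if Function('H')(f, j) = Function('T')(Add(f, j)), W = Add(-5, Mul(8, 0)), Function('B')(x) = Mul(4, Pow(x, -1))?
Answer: Rational(5, 29) ≈ 0.17241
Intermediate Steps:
J = 10 (J = Add(4, 6) = 10)
W = -5 (W = Add(-5, 0) = -5)
Function('T')(b) = Rational(29, 5) (Function('T')(b) = Add(5, Mul(Mul(4, Pow(10, -1)), 2)) = Add(5, Mul(Mul(4, Rational(1, 10)), 2)) = Add(5, Mul(Rational(2, 5), 2)) = Add(5, Rational(4, 5)) = Rational(29, 5))
Function('H')(f, j) = Rational(29, 5)
Pow(Function('H')(11, W), -1) = Pow(Rational(29, 5), -1) = Rational(5, 29)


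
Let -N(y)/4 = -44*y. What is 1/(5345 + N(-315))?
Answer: -1/50095 ≈ -1.9962e-5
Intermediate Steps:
N(y) = 176*y (N(y) = -(-176)*y = 176*y)
1/(5345 + N(-315)) = 1/(5345 + 176*(-315)) = 1/(5345 - 55440) = 1/(-50095) = -1/50095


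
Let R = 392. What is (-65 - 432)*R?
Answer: -194824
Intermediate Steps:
(-65 - 432)*R = (-65 - 432)*392 = -497*392 = -194824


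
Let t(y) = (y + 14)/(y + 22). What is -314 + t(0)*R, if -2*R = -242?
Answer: -237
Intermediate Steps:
t(y) = (14 + y)/(22 + y)
R = 121 (R = -½*(-242) = 121)
-314 + t(0)*R = -314 + ((14 + 0)/(22 + 0))*121 = -314 + (14/22)*121 = -314 + ((1/22)*14)*121 = -314 + (7/11)*121 = -314 + 77 = -237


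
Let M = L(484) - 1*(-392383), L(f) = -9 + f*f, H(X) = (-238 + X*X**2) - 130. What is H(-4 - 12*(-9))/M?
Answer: 562248/313315 ≈ 1.7945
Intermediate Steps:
H(X) = -368 + X**3 (H(X) = (-238 + X**3) - 130 = -368 + X**3)
L(f) = -9 + f**2
M = 626630 (M = (-9 + 484**2) - 1*(-392383) = (-9 + 234256) + 392383 = 234247 + 392383 = 626630)
H(-4 - 12*(-9))/M = (-368 + (-4 - 12*(-9))**3)/626630 = (-368 + (-4 + 108)**3)*(1/626630) = (-368 + 104**3)*(1/626630) = (-368 + 1124864)*(1/626630) = 1124496*(1/626630) = 562248/313315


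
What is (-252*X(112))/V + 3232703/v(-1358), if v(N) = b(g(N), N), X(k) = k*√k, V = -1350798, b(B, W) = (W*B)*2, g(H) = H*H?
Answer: -3232703/5008749424 + 18816*√7/225133 ≈ 0.22048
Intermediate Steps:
g(H) = H²
b(B, W) = 2*B*W (b(B, W) = (B*W)*2 = 2*B*W)
X(k) = k^(3/2)
v(N) = 2*N³ (v(N) = 2*N²*N = 2*N³)
(-252*X(112))/V + 3232703/v(-1358) = -112896*√7/(-1350798) + 3232703/((2*(-1358)³)) = -112896*√7*(-1/1350798) + 3232703/((2*(-2504374712))) = -112896*√7*(-1/1350798) + 3232703/(-5008749424) = 18816*√7/225133 + 3232703*(-1/5008749424) = 18816*√7/225133 - 3232703/5008749424 = -3232703/5008749424 + 18816*√7/225133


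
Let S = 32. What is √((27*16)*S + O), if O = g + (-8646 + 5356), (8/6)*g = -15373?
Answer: I*√3983/2 ≈ 31.556*I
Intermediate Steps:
g = -46119/4 (g = (¾)*(-15373) = -46119/4 ≈ -11530.)
O = -59279/4 (O = -46119/4 + (-8646 + 5356) = -46119/4 - 3290 = -59279/4 ≈ -14820.)
√((27*16)*S + O) = √((27*16)*32 - 59279/4) = √(432*32 - 59279/4) = √(13824 - 59279/4) = √(-3983/4) = I*√3983/2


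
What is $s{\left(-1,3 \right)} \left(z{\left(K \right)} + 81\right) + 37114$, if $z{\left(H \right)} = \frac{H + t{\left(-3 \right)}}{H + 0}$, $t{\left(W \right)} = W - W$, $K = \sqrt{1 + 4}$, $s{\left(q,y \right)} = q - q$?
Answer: $37114$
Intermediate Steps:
$s{\left(q,y \right)} = 0$
$K = \sqrt{5} \approx 2.2361$
$t{\left(W \right)} = 0$
$z{\left(H \right)} = 1$ ($z{\left(H \right)} = \frac{H + 0}{H + 0} = \frac{H}{H} = 1$)
$s{\left(-1,3 \right)} \left(z{\left(K \right)} + 81\right) + 37114 = 0 \left(1 + 81\right) + 37114 = 0 \cdot 82 + 37114 = 0 + 37114 = 37114$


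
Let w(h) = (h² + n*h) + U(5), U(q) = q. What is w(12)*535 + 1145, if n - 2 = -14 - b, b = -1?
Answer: 10240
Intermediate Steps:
n = -11 (n = 2 + (-14 - 1*(-1)) = 2 + (-14 + 1) = 2 - 13 = -11)
w(h) = 5 + h² - 11*h (w(h) = (h² - 11*h) + 5 = 5 + h² - 11*h)
w(12)*535 + 1145 = (5 + 12² - 11*12)*535 + 1145 = (5 + 144 - 132)*535 + 1145 = 17*535 + 1145 = 9095 + 1145 = 10240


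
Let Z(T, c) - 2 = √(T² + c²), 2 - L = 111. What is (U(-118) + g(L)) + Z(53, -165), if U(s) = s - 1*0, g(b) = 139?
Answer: 23 + √30034 ≈ 196.30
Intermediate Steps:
L = -109 (L = 2 - 1*111 = 2 - 111 = -109)
Z(T, c) = 2 + √(T² + c²)
U(s) = s (U(s) = s + 0 = s)
(U(-118) + g(L)) + Z(53, -165) = (-118 + 139) + (2 + √(53² + (-165)²)) = 21 + (2 + √(2809 + 27225)) = 21 + (2 + √30034) = 23 + √30034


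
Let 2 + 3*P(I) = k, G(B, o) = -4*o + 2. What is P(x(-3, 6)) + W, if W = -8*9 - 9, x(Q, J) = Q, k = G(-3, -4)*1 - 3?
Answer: -230/3 ≈ -76.667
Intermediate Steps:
G(B, o) = 2 - 4*o
k = 15 (k = (2 - 4*(-4))*1 - 3 = (2 + 16)*1 - 3 = 18*1 - 3 = 18 - 3 = 15)
P(I) = 13/3 (P(I) = -⅔ + (⅓)*15 = -⅔ + 5 = 13/3)
W = -81 (W = -72 - 9 = -81)
P(x(-3, 6)) + W = 13/3 - 81 = -230/3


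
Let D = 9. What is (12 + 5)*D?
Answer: 153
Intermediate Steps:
(12 + 5)*D = (12 + 5)*9 = 17*9 = 153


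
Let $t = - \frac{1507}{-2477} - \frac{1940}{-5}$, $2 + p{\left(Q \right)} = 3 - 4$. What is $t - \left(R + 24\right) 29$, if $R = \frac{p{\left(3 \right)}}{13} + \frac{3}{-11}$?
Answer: $- \frac{103709511}{354211} \approx -292.79$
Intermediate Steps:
$p{\left(Q \right)} = -3$ ($p{\left(Q \right)} = -2 + \left(3 - 4\right) = -2 - 1 = -3$)
$R = - \frac{72}{143}$ ($R = - \frac{3}{13} + \frac{3}{-11} = \left(-3\right) \frac{1}{13} + 3 \left(- \frac{1}{11}\right) = - \frac{3}{13} - \frac{3}{11} = - \frac{72}{143} \approx -0.5035$)
$t = \frac{962583}{2477}$ ($t = \left(-1507\right) \left(- \frac{1}{2477}\right) - -388 = \frac{1507}{2477} + 388 = \frac{962583}{2477} \approx 388.61$)
$t - \left(R + 24\right) 29 = \frac{962583}{2477} - \left(- \frac{72}{143} + 24\right) 29 = \frac{962583}{2477} - \frac{3360}{143} \cdot 29 = \frac{962583}{2477} - \frac{97440}{143} = - \frac{103709511}{354211}$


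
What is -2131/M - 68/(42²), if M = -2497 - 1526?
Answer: 96820/197127 ≈ 0.49116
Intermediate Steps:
M = -4023
-2131/M - 68/(42²) = -2131/(-4023) - 68/(42²) = -2131*(-1/4023) - 68/1764 = 2131/4023 - 68*1/1764 = 2131/4023 - 17/441 = 96820/197127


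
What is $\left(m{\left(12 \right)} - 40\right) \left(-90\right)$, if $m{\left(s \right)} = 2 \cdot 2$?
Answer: $3240$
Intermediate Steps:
$m{\left(s \right)} = 4$
$\left(m{\left(12 \right)} - 40\right) \left(-90\right) = \left(4 - 40\right) \left(-90\right) = \left(-36\right) \left(-90\right) = 3240$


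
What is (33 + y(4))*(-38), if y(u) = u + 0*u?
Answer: -1406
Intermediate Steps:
y(u) = u (y(u) = u + 0 = u)
(33 + y(4))*(-38) = (33 + 4)*(-38) = 37*(-38) = -1406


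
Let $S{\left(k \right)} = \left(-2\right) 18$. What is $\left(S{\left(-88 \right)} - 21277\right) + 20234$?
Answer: $-1079$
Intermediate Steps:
$S{\left(k \right)} = -36$
$\left(S{\left(-88 \right)} - 21277\right) + 20234 = \left(-36 - 21277\right) + 20234 = -21313 + 20234 = -1079$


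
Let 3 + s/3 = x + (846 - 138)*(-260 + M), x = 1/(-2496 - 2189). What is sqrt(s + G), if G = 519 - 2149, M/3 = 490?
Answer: sqrt(56374411425170)/4685 ≈ 1602.6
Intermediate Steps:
M = 1470 (M = 3*490 = 1470)
x = -1/4685 (x = 1/(-4685) = -1/4685 ≈ -0.00021345)
G = -1630
s = 12040595232/4685 (s = -9 + 3*(-1/4685 + (846 - 138)*(-260 + 1470)) = -9 + 3*(-1/4685 + 708*1210) = -9 + 3*(-1/4685 + 856680) = -9 + 3*(4013545799/4685) = -9 + 12040637397/4685 = 12040595232/4685 ≈ 2.5700e+6)
sqrt(s + G) = sqrt(12040595232/4685 - 1630) = sqrt(12032958682/4685) = sqrt(56374411425170)/4685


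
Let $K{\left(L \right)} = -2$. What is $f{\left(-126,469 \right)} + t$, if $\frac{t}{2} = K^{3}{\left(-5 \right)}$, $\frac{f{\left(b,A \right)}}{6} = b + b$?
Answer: $-1528$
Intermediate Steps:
$f{\left(b,A \right)} = 12 b$ ($f{\left(b,A \right)} = 6 \left(b + b\right) = 6 \cdot 2 b = 12 b$)
$t = -16$ ($t = 2 \left(-2\right)^{3} = 2 \left(-8\right) = -16$)
$f{\left(-126,469 \right)} + t = 12 \left(-126\right) - 16 = -1512 - 16 = -1528$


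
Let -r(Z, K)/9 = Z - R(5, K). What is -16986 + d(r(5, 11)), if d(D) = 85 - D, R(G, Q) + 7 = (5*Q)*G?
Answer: -19268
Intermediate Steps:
R(G, Q) = -7 + 5*G*Q (R(G, Q) = -7 + (5*Q)*G = -7 + 5*G*Q)
r(Z, K) = -63 - 9*Z + 225*K (r(Z, K) = -9*(Z - (-7 + 5*5*K)) = -9*(Z - (-7 + 25*K)) = -9*(Z + (7 - 25*K)) = -9*(7 + Z - 25*K) = -63 - 9*Z + 225*K)
-16986 + d(r(5, 11)) = -16986 + (85 - (-63 - 9*5 + 225*11)) = -16986 + (85 - (-63 - 45 + 2475)) = -16986 + (85 - 1*2367) = -16986 + (85 - 2367) = -16986 - 2282 = -19268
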